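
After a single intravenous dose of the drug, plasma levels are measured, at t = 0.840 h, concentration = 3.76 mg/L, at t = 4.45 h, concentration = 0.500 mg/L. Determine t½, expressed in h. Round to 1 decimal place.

1.2 h

k = ln(C₁/C₂) / (t₂ − t₁) = ln(3.76/0.500) / (4.45 − 0.840)
  = 2.018 / 3.610 = 0.5590 h⁻¹
t½ = ln2 / k = 0.693147 / 0.5590 = 1.240 h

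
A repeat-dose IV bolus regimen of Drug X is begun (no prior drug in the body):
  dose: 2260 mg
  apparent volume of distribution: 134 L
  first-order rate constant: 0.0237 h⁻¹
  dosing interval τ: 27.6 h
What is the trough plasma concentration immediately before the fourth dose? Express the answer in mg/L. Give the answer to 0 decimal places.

16 mg/L

C₀ per dose = Dose / Vd = 2260 / 134 = 16.87 mg/L
Fraction remaining after one interval: r = e^(−kτ) = e^(−0.02370 × 27.6) = 0.5199
Before dose 4, 3 doses have been given (aged 1τ, 2τ, 3τ).
C_trough = C₀ × (r + r² + … + r^3) = C₀ × r(1−r^3)/(1−r)
        = 16.87 × 0.5199 × (1 − 0.1405) / (1 − 0.5199) = 15.70 mg/L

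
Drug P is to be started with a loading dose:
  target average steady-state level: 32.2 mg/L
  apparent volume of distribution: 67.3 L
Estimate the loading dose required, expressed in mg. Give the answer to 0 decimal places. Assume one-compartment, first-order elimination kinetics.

2167 mg

LD = Css × Vd = 32.2 × 67.3 = 2167 mg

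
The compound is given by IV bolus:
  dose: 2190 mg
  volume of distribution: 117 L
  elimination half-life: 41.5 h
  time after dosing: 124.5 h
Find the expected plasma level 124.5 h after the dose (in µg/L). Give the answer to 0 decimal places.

C₀ = Dose / Vd = 2190 / 117 = 18.72 mg/L
k = ln2 / t½ = 0.693147 / 41.5 = 0.01670 h⁻¹
t / t½ = 124.5 / 41.5 = 3 half-lives
C = C₀ × (1/2)^3 = 18.72 × 0.1250 = 2.340 mg/L
Convert: 2.340 mg/L × 1000 = 2340 µg/L

2340 µg/L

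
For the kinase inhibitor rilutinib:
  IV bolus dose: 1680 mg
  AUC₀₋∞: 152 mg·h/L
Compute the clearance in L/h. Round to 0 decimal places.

11 L/h

CL = Dose / AUC = 1680 / 152 = 11.05 L/h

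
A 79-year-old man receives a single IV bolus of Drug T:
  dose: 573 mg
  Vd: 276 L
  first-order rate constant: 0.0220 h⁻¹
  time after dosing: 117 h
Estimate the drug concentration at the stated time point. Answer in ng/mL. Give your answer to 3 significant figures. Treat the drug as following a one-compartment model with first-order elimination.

C₀ = Dose / Vd = 573.0 / 276 = 2.076 mg/L
C = C₀ · e^(−k·t) = 2.076 × e^(−0.02200 × 117)
  = 2.076 × 0.07623 = 0.1583 mg/L
Convert: 0.1583 mg/L × 1000 = 158.3 ng/mL

158 ng/mL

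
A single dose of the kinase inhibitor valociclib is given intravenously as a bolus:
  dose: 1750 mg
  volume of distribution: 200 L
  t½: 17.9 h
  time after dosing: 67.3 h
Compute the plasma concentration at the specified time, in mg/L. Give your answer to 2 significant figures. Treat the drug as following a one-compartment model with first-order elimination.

0.65 mg/L

C₀ = Dose / Vd = 1750 / 200 = 8.750 mg/L
k = ln2 / t½ = 0.693147 / 17.9 = 0.03872 h⁻¹
C = C₀ · e^(−k·t) = 8.750 × e^(−0.03872 × 67.3)
  = 8.750 × 0.07384 = 0.6461 mg/L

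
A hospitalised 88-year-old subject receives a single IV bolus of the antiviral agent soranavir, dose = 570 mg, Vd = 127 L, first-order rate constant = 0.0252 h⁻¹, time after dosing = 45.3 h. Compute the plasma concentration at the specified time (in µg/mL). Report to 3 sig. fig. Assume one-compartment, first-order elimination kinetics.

C₀ = Dose / Vd = 570.0 / 127 = 4.488 mg/L
C = C₀ · e^(−k·t) = 4.488 × e^(−0.02520 × 45.3)
  = 4.488 × 0.3193 = 1.433 mg/L
(1.433 mg/L = 1.433 µg/mL)

1.43 µg/mL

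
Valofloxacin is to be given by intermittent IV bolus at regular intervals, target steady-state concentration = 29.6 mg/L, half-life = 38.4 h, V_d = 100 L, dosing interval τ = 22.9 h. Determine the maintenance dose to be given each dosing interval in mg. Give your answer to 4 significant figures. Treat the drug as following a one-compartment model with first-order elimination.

k = ln2 / t½ = 0.693147 / 38.4 = 0.01805 h⁻¹
CL = k × Vd = 0.01805 × 100 = 1.805 L/h
At steady state, Dose/τ = Css × CL.
Dose = Css × CL × τ = 29.6 × 1.805 × 22.9 = 1224 mg

1224 mg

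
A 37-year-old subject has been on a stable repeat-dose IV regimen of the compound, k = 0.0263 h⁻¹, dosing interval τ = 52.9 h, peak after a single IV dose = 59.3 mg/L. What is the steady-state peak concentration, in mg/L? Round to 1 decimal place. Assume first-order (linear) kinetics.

e^(−kτ) = e^(−0.02630 × 52.9) = 0.2488
Accumulation ratio R = 1 / (1 − e^(−kτ)) = 1 / (1 − 0.2488) = 1.331
Steady-state peak = C₀ × R = 59.3 × 1.331 = 78.93 mg/L

78.9 mg/L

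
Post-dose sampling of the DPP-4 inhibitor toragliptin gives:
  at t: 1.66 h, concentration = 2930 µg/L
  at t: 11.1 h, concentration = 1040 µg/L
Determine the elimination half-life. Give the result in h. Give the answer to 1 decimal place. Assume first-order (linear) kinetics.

k = ln(C₁/C₂) / (t₂ − t₁) = ln(2930/1040) / (11.1 − 1.66)
  = 1.036 / 9.440 = 0.1097 h⁻¹
t½ = ln2 / k = 0.693147 / 0.1097 = 6.319 h

6.3 h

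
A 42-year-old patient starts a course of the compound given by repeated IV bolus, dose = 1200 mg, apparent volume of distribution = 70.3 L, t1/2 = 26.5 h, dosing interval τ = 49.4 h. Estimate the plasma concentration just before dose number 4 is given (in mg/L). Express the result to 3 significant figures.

C₀ per dose = Dose / Vd = 1200 / 70.3 = 17.07 mg/L
k = ln2 / t½ = 0.693147 / 26.5 = 0.02616 h⁻¹
Fraction remaining after one interval: r = e^(−kτ) = e^(−0.02616 × 49.4) = 0.2746
Before dose 4, 3 doses have been given (aged 1τ, 2τ, 3τ).
C_trough = C₀ × (r + r² + … + r^3) = C₀ × r(1−r^3)/(1−r)
        = 17.07 × 0.2746 × (1 − 0.02071) / (1 − 0.2746) = 6.328 mg/L

6.33 mg/L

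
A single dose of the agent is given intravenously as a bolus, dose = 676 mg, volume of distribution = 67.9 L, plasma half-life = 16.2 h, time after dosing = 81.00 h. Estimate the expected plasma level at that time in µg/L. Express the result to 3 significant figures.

C₀ = Dose / Vd = 676.0 / 67.9 = 9.956 mg/L
k = ln2 / t½ = 0.693147 / 16.2 = 0.04279 h⁻¹
t / t½ = 81.00 / 16.2 = 5 half-lives
C = C₀ × (1/2)^5 = 9.956 × 0.03125 = 0.3111 mg/L
Convert: 0.3111 mg/L × 1000 = 311.1 µg/L

311 µg/L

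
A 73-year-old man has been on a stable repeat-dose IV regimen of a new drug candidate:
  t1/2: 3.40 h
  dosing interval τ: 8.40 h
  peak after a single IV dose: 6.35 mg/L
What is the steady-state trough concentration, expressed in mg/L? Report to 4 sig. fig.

1.398 mg/L

k = ln2 / t½ = 0.693147 / 3.40 = 0.2039 h⁻¹
e^(−kτ) = e^(−0.2039 × 8.40) = 0.1804
Accumulation ratio R = 1 / (1 − e^(−kτ)) = 1 / (1 − 0.1804) = 1.220
Steady-state trough = C₀ × R × e^(−kτ) = 6.35 × 1.220 × 0.1804 = 1.398 mg/L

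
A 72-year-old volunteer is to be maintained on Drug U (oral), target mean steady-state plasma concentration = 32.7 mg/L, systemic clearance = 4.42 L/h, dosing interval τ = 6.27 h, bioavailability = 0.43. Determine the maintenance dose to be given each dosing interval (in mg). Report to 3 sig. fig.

2110 mg

At steady state, F × (Dose/τ) = Css × CL.
Dose = Css × CL × τ / F = 32.7 × 4.420 × 6.27 / 0.43 = 2108 mg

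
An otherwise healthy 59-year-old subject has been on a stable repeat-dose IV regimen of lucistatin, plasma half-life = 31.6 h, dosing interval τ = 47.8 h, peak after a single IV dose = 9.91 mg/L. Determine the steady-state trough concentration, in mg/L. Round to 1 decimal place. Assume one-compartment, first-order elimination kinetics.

5.3 mg/L

k = ln2 / t½ = 0.693147 / 31.6 = 0.02194 h⁻¹
e^(−kτ) = e^(−0.02194 × 47.8) = 0.3504
Accumulation ratio R = 1 / (1 − e^(−kτ)) = 1 / (1 − 0.3504) = 1.539
Steady-state trough = C₀ × R × e^(−kτ) = 9.91 × 1.539 × 0.3504 = 5.344 mg/L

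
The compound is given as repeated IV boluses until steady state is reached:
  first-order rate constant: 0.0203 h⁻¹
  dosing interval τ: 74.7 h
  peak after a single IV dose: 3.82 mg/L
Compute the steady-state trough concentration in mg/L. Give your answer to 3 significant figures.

e^(−kτ) = e^(−0.02030 × 74.7) = 0.2195
Accumulation ratio R = 1 / (1 − e^(−kτ)) = 1 / (1 − 0.2195) = 1.281
Steady-state trough = C₀ × R × e^(−kτ) = 3.82 × 1.281 × 0.2195 = 1.074 mg/L

1.07 mg/L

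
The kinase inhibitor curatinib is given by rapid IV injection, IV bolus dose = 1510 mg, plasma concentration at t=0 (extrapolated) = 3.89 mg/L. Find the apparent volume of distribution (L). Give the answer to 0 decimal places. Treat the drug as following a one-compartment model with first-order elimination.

Vd = Dose / C₀ = 1510 / 3.89 = 388.2 L

388 L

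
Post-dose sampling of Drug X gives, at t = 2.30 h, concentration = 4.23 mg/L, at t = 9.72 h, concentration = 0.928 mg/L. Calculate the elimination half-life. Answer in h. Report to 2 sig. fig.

k = ln(C₁/C₂) / (t₂ − t₁) = ln(4.23/0.928) / (9.72 − 2.30)
  = 1.517 / 7.420 = 0.2044 h⁻¹
t½ = ln2 / k = 0.693147 / 0.2044 = 3.391 h

3.4 h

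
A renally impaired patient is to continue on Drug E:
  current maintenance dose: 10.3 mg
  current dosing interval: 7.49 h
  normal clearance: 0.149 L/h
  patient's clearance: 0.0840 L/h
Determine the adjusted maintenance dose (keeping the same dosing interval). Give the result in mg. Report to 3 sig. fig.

To keep the same average steady-state level, dosing rate must scale with clearance.
CL ratio = 0.0840 / 0.149 = 0.5638
New dose (same interval) = 10.3 × 0.5638 = 5.807 mg

5.81 mg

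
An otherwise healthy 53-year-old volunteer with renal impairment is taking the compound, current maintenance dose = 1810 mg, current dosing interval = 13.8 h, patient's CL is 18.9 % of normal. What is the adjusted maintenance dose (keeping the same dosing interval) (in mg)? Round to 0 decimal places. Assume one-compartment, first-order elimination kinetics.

To keep the same average steady-state level, dosing rate must scale with clearance.
CL ratio = 18.9 / 100 = 0.1890
New dose (same interval) = 1810 × 0.1890 = 342.1 mg

342 mg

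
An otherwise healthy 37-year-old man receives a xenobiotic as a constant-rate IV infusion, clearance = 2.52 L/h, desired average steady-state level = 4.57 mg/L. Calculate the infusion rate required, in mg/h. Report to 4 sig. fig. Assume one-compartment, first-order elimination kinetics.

At steady state, infusion rate R₀ = Css × CL = 4.57 × 2.520 = 11.52 mg/h

11.52 mg/h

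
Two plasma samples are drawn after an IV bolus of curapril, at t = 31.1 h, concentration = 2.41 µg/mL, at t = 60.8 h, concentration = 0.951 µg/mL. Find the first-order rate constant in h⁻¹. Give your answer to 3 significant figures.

k = ln(C₁/C₂) / (t₂ − t₁) = ln(2.41/0.951) / (60.8 − 31.1)
  = 0.9299 / 29.70 = 0.03131 h⁻¹

0.0313 h⁻¹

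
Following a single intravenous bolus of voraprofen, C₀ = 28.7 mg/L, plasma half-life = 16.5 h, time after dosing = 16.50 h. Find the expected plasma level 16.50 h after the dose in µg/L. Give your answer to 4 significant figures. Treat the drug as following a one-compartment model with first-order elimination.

k = ln2 / t½ = 0.693147 / 16.5 = 0.04201 h⁻¹
t / t½ = 16.50 / 16.5 = 1 half-lives
C = C₀ × (1/2)^1 = 28.70 × 0.5000 = 14.35 mg/L
Convert: 14.35 mg/L × 1000 = 14350 µg/L

14350 µg/L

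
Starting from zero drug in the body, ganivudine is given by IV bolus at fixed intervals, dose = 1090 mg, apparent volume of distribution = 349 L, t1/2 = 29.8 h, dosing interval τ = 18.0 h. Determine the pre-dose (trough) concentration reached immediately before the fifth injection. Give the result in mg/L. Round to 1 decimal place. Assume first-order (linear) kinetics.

4.9 mg/L

C₀ per dose = Dose / Vd = 1090 / 349 = 3.123 mg/L
k = ln2 / t½ = 0.693147 / 29.8 = 0.02326 h⁻¹
Fraction remaining after one interval: r = e^(−kτ) = e^(−0.02326 × 18.0) = 0.6579
Before dose 5, 4 doses have been given (aged 1τ, 2τ, 3τ, 4τ).
C_trough = C₀ × (r + r² + … + r^4) = C₀ × r(1−r^4)/(1−r)
        = 3.123 × 0.6579 × (1 − 0.1873) / (1 − 0.6579) = 4.881 mg/L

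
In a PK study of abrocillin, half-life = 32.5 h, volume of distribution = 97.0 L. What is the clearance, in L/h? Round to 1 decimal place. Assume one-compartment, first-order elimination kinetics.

k = ln2 / t½ = 0.693147 / 32.5 = 0.02133 h⁻¹
CL = k × Vd = 0.02133 × 97.0 = 2.069 L/h

2.1 L/h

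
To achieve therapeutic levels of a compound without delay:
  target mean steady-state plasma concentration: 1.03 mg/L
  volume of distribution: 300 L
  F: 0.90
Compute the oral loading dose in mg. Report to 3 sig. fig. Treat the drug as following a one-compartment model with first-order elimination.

343 mg

LD = Css × Vd / F = 1.03 × 300 / 0.90 = 343.3 mg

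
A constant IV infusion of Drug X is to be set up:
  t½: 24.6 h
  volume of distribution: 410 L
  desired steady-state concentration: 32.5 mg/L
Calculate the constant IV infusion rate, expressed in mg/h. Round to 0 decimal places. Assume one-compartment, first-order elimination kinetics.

375 mg/h

k = ln2 / t½ = 0.693147 / 24.6 = 0.02818 h⁻¹
CL = k × Vd = 0.02818 × 410 = 11.55 L/h
At steady state, infusion rate R₀ = Css × CL = 32.5 × 11.55 = 375.4 mg/h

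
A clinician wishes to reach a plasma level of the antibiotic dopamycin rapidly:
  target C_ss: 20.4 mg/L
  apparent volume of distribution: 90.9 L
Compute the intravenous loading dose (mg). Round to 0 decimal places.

1854 mg

LD = Css × Vd = 20.4 × 90.9 = 1854 mg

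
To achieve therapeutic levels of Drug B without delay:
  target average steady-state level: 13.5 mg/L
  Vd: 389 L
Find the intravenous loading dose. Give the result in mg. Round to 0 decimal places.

LD = Css × Vd = 13.5 × 389 = 5252 mg

5252 mg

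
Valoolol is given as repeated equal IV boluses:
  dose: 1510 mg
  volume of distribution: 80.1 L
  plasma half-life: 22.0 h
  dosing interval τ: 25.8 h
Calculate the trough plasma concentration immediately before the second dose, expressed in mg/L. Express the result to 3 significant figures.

C₀ per dose = Dose / Vd = 1510 / 80.1 = 18.85 mg/L
k = ln2 / t½ = 0.693147 / 22.0 = 0.03151 h⁻¹
Fraction remaining after one interval: r = e^(−kτ) = e^(−0.03151 × 25.8) = 0.4435
Before dose 2, 1 dose has been given (aged 1τ).
C_trough = C₀ × r = 18.85 × 0.4435 = 8.360 mg/L

8.36 mg/L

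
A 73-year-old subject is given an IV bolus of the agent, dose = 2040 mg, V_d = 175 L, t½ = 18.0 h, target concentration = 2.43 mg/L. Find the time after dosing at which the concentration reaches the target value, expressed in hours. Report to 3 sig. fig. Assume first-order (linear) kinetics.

C₀ = Dose / Vd = 2040 / 175 = 11.66 mg/L
k = ln2 / t½ = 0.693147 / 18.0 = 0.03851 h⁻¹
t = ln(C₀ / C) / k = ln(11.66 / 2.43) / 0.03851
  = ln(4.798) / 0.03851 = 1.568 / 0.03851 = 40.72 h

40.7 h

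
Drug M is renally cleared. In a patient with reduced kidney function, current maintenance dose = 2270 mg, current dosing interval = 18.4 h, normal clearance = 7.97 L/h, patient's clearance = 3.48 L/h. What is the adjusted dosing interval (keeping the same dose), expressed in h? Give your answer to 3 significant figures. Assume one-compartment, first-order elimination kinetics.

To keep the same average steady-state level, dosing rate must scale with clearance.
CL ratio = 3.48 / 7.97 = 0.4366
New interval (same dose) = 18.4 / 0.4366 = 42.14 h

42.1 h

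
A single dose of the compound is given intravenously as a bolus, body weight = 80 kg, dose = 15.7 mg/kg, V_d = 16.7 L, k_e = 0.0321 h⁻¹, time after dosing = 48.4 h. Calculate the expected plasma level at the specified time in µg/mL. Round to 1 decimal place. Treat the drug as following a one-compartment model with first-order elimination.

15.9 µg/mL

Total dose = 15.7 × 80 = 1256 mg
C₀ = Dose / Vd = 1256 / 16.7 = 75.21 mg/L
C = C₀ · e^(−k·t) = 75.21 × e^(−0.03210 × 48.4)
  = 75.21 × 0.2115 = 15.91 mg/L
(15.91 mg/L = 15.91 µg/mL)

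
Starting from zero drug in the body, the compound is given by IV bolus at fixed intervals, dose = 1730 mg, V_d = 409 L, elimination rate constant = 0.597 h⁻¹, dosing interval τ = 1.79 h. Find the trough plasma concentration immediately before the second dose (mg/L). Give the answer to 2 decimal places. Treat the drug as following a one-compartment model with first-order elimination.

1.45 mg/L

C₀ per dose = Dose / Vd = 1730 / 409 = 4.230 mg/L
Fraction remaining after one interval: r = e^(−kτ) = e^(−0.5970 × 1.79) = 0.3435
Before dose 2, 1 dose has been given (aged 1τ).
C_trough = C₀ × r = 4.230 × 0.3435 = 1.453 mg/L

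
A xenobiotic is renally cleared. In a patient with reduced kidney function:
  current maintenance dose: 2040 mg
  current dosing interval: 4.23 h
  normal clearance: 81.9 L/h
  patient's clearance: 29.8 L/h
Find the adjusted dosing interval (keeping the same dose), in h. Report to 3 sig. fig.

11.6 h

To keep the same average steady-state level, dosing rate must scale with clearance.
CL ratio = 29.8 / 81.9 = 0.3639
New interval (same dose) = 4.23 / 0.3639 = 11.62 h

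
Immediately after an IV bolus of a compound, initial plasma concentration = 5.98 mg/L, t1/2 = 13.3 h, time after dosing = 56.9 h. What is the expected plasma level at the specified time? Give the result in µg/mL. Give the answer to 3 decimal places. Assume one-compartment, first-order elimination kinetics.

k = ln2 / t½ = 0.693147 / 13.3 = 0.05212 h⁻¹
C = C₀ · e^(−k·t) = 5.980 × e^(−0.05212 × 56.9)
  = 5.980 × 0.05153 = 0.3081 mg/L
(0.3081 mg/L = 0.3081 µg/mL)

0.308 µg/mL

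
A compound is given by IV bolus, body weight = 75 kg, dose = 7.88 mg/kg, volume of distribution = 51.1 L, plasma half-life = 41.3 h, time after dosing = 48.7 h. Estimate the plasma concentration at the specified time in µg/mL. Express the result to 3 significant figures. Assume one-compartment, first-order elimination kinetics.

Total dose = 7.88 × 75 = 591.0 mg
C₀ = Dose / Vd = 591.0 / 51.1 = 11.57 mg/L
k = ln2 / t½ = 0.693147 / 41.3 = 0.01678 h⁻¹
C = C₀ · e^(−k·t) = 11.57 × e^(−0.01678 × 48.7)
  = 11.57 × 0.4417 = 5.110 mg/L
(5.110 mg/L = 5.110 µg/mL)

5.11 µg/mL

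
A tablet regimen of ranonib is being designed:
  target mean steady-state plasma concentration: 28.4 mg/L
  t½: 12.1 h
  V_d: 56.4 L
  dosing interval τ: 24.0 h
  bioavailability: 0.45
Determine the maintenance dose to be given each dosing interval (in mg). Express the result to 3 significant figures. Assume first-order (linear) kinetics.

4890 mg

k = ln2 / t½ = 0.693147 / 12.1 = 0.05728 h⁻¹
CL = k × Vd = 0.05728 × 56.4 = 3.231 L/h
At steady state, F × (Dose/τ) = Css × CL.
Dose = Css × CL × τ / F = 28.4 × 3.231 × 24.0 / 0.45 = 4894 mg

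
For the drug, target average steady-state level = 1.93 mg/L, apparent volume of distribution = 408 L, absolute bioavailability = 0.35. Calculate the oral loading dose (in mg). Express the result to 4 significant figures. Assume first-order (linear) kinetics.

LD = Css × Vd / F = 1.93 × 408 / 0.35 = 2250 mg

2250 mg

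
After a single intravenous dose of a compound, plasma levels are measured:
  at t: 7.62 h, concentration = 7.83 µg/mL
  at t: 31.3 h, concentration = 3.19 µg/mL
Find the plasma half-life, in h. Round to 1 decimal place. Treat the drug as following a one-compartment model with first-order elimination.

k = ln(C₁/C₂) / (t₂ − t₁) = ln(7.83/3.19) / (31.3 − 7.62)
  = 0.8979 / 23.68 = 0.03792 h⁻¹
t½ = ln2 / k = 0.693147 / 0.03792 = 18.28 h

18.3 h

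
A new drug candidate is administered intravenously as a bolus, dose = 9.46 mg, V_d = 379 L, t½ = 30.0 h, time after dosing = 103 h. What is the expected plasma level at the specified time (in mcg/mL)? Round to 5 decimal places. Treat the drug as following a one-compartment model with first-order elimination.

0.00231 mcg/mL

C₀ = Dose / Vd = 9.460 / 379 = 0.02496 mg/L
k = ln2 / t½ = 0.693147 / 30.0 = 0.02310 h⁻¹
C = C₀ · e^(−k·t) = 0.02496 × e^(−0.02310 × 103)
  = 0.02496 × 0.09262 = 0.002312 mg/L
(0.002312 mg/L = 0.002312 mcg/mL)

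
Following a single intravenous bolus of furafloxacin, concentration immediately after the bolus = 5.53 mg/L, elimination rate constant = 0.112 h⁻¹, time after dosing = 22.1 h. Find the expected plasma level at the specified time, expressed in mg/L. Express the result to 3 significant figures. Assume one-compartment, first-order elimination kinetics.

0.465 mg/L

C = C₀ · e^(−k·t) = 5.530 × e^(−0.1120 × 22.1)
  = 5.530 × 0.08415 = 0.4653 mg/L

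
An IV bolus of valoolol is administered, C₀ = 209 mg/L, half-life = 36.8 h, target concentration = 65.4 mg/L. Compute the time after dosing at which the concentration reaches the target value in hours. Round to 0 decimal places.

k = ln2 / t½ = 0.693147 / 36.8 = 0.01884 h⁻¹
t = ln(C₀ / C) / k = ln(209.0 / 65.4) / 0.01884
  = ln(3.196) / 0.01884 = 1.162 / 0.01884 = 61.68 h

62 h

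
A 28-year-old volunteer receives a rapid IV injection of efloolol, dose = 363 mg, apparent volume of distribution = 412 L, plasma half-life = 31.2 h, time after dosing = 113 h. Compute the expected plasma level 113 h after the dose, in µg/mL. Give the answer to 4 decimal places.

0.0716 µg/mL

C₀ = Dose / Vd = 363.0 / 412 = 0.8811 mg/L
k = ln2 / t½ = 0.693147 / 31.2 = 0.02222 h⁻¹
C = C₀ · e^(−k·t) = 0.8811 × e^(−0.02222 × 113)
  = 0.8811 × 0.08120 = 0.07155 mg/L
(0.07155 mg/L = 0.07155 µg/mL)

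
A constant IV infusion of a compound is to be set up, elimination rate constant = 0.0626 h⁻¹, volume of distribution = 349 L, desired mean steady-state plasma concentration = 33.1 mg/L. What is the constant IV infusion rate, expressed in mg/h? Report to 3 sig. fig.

CL = k × Vd = 0.06260 × 349 = 21.85 L/h
At steady state, infusion rate R₀ = Css × CL = 33.1 × 21.85 = 723.2 mg/h

723 mg/h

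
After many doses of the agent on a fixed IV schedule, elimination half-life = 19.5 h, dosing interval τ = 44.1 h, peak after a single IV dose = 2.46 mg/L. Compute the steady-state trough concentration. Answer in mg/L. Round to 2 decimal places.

k = ln2 / t½ = 0.693147 / 19.5 = 0.03555 h⁻¹
e^(−kτ) = e^(−0.03555 × 44.1) = 0.2085
Accumulation ratio R = 1 / (1 − e^(−kτ)) = 1 / (1 − 0.2085) = 1.263
Steady-state trough = C₀ × R × e^(−kτ) = 2.46 × 1.263 × 0.2085 = 0.6478 mg/L

0.65 mg/L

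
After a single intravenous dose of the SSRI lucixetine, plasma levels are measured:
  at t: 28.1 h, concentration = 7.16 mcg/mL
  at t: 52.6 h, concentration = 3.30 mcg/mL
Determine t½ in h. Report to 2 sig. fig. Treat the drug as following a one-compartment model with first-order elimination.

k = ln(C₁/C₂) / (t₂ − t₁) = ln(7.16/3.30) / (52.6 − 28.1)
  = 0.7746 / 24.50 = 0.03162 h⁻¹
t½ = ln2 / k = 0.693147 / 0.03162 = 21.92 h

22 h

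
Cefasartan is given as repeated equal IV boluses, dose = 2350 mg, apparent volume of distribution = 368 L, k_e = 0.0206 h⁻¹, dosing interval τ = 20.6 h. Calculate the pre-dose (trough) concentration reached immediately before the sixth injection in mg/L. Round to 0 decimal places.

11 mg/L

C₀ per dose = Dose / Vd = 2350 / 368 = 6.386 mg/L
Fraction remaining after one interval: r = e^(−kτ) = e^(−0.02060 × 20.6) = 0.6542
Before dose 6, 5 doses have been given (aged 1τ, 2τ, 3τ, 4τ, 5τ).
C_trough = C₀ × (r + r² + … + r^5) = C₀ × r(1−r^5)/(1−r)
        = 6.386 × 0.6542 × (1 − 0.1198) / (1 − 0.6542) = 10.63 mg/L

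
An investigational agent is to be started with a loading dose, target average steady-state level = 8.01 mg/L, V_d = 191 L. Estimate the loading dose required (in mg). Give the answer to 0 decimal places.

1530 mg

LD = Css × Vd = 8.01 × 191 = 1530 mg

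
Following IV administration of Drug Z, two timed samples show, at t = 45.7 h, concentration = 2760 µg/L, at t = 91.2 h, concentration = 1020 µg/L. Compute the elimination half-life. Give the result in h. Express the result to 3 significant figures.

31.7 h

k = ln(C₁/C₂) / (t₂ − t₁) = ln(2760/1020) / (91.2 − 45.7)
  = 0.9954 / 45.50 = 0.02188 h⁻¹
t½ = ln2 / k = 0.693147 / 0.02188 = 31.68 h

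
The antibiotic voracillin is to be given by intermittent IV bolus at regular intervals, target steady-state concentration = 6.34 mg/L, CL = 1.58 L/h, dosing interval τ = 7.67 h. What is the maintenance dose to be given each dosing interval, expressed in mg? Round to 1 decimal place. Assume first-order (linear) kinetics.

76.8 mg

At steady state, Dose/τ = Css × CL.
Dose = Css × CL × τ = 6.34 × 1.580 × 7.67 = 76.83 mg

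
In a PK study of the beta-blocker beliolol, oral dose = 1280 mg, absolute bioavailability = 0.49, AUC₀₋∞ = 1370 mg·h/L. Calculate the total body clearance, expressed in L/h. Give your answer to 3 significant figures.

CL = F·Dose / AUC = 0.49 × 1280 / 1370 = 0.4578 L/h

0.458 L/h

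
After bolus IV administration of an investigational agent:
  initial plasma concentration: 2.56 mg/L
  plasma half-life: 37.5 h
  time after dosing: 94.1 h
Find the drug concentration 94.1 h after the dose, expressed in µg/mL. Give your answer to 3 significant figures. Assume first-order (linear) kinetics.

0.450 µg/mL

k = ln2 / t½ = 0.693147 / 37.5 = 0.01848 h⁻¹
C = C₀ · e^(−k·t) = 2.560 × e^(−0.01848 × 94.1)
  = 2.560 × 0.1757 = 0.4498 mg/L
(0.4498 mg/L = 0.4498 µg/mL)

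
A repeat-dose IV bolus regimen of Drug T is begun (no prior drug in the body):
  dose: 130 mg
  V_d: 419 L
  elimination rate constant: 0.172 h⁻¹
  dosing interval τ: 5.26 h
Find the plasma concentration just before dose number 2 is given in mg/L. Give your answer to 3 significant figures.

0.126 mg/L

C₀ per dose = Dose / Vd = 130 / 419 = 0.3103 mg/L
Fraction remaining after one interval: r = e^(−kτ) = e^(−0.1720 × 5.26) = 0.4047
Before dose 2, 1 dose has been given (aged 1τ).
C_trough = C₀ × r = 0.3103 × 0.4047 = 0.1256 mg/L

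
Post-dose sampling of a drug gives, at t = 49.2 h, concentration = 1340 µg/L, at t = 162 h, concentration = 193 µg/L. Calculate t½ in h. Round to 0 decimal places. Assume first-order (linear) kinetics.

k = ln(C₁/C₂) / (t₂ − t₁) = ln(1340/193) / (162 − 49.2)
  = 1.938 / 112.8 = 0.01718 h⁻¹
t½ = ln2 / k = 0.693147 / 0.01718 = 40.35 h

40 h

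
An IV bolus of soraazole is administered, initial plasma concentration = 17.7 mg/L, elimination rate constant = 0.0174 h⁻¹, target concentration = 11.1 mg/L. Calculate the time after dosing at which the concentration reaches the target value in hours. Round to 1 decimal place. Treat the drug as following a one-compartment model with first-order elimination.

t = ln(C₀ / C) / k = ln(17.70 / 11.1) / 0.01740
  = ln(1.595) / 0.01740 = 0.4669 / 0.01740 = 26.83 h

26.8 h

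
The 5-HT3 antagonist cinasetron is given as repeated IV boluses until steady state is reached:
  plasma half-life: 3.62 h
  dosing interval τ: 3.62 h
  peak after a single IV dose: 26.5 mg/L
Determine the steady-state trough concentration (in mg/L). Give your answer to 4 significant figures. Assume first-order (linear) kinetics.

26.50 mg/L

k = ln2 / t½ = 0.693147 / 3.62 = 0.1915 h⁻¹
e^(−kτ) = e^(−0.1915 × 3.62) = 0.5000
Accumulation ratio R = 1 / (1 − e^(−kτ)) = 1 / (1 − 0.5000) = 2.000
Steady-state trough = C₀ × R × e^(−kτ) = 26.5 × 2.000 × 0.5000 = 26.50 mg/L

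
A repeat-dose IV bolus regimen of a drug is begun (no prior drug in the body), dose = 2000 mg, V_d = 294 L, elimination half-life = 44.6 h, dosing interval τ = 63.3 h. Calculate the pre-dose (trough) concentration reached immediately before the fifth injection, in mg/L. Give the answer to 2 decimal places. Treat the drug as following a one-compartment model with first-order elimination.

C₀ per dose = Dose / Vd = 2000 / 294 = 6.803 mg/L
k = ln2 / t½ = 0.693147 / 44.6 = 0.01554 h⁻¹
Fraction remaining after one interval: r = e^(−kτ) = e^(−0.01554 × 63.3) = 0.3739
Before dose 5, 4 doses have been given (aged 1τ, 2τ, 3τ, 4τ).
C_trough = C₀ × (r + r² + … + r^4) = C₀ × r(1−r^4)/(1−r)
        = 6.803 × 0.3739 × (1 − 0.01954) / (1 − 0.3739) = 3.983 mg/L

3.98 mg/L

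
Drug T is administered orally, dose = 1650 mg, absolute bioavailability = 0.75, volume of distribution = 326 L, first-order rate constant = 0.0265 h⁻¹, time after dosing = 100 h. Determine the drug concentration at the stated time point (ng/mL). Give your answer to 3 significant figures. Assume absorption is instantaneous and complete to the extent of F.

268 ng/mL

Amount reaching circulation = F × Dose = 0.75 × 1650 = 1238 mg
C₀ = F·Dose / Vd = 1238 / 326 = 3.798 mg/L
C = C₀ · e^(−k·t) = 3.798 × e^(−0.02650 × 100)
  = 3.798 × 0.07065 = 0.2683 mg/L
Convert: 0.2683 mg/L × 1000 = 268.3 ng/mL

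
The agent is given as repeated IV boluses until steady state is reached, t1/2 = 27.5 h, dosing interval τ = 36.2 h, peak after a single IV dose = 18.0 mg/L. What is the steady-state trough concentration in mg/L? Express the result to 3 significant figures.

12.1 mg/L

k = ln2 / t½ = 0.693147 / 27.5 = 0.02521 h⁻¹
e^(−kτ) = e^(−0.02521 × 36.2) = 0.4015
Accumulation ratio R = 1 / (1 − e^(−kτ)) = 1 / (1 − 0.4015) = 1.671
Steady-state trough = C₀ × R × e^(−kτ) = 18.0 × 1.671 × 0.4015 = 12.08 mg/L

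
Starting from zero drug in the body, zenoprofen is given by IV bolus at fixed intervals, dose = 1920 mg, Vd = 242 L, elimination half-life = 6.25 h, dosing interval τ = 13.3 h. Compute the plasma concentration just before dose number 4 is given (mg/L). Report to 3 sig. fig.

2.33 mg/L

C₀ per dose = Dose / Vd = 1920 / 242 = 7.934 mg/L
k = ln2 / t½ = 0.693147 / 6.25 = 0.1109 h⁻¹
Fraction remaining after one interval: r = e^(−kτ) = e^(−0.1109 × 13.3) = 0.2288
Before dose 4, 3 doses have been given (aged 1τ, 2τ, 3τ).
C_trough = C₀ × (r + r² + … + r^3) = C₀ × r(1−r^3)/(1−r)
        = 7.934 × 0.2288 × (1 − 0.01198) / (1 − 0.2288) = 2.326 mg/L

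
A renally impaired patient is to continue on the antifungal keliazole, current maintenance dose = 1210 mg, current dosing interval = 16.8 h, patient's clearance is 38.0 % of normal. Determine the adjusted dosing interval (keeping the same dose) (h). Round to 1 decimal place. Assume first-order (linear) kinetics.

44.2 h

To keep the same average steady-state level, dosing rate must scale with clearance.
CL ratio = 38.0 / 100 = 0.3800
New interval (same dose) = 16.8 / 0.3800 = 44.21 h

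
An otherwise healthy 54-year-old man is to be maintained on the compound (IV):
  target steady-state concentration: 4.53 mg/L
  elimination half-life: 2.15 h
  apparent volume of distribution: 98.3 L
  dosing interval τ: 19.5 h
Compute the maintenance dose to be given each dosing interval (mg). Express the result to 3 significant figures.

2800 mg

k = ln2 / t½ = 0.693147 / 2.15 = 0.3224 h⁻¹
CL = k × Vd = 0.3224 × 98.3 = 31.69 L/h
At steady state, Dose/τ = Css × CL.
Dose = Css × CL × τ = 4.53 × 31.69 × 19.5 = 2799 mg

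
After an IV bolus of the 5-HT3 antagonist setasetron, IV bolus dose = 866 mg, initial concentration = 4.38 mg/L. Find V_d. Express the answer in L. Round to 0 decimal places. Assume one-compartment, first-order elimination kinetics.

198 L

Vd = Dose / C₀ = 866.0 / 4.38 = 197.7 L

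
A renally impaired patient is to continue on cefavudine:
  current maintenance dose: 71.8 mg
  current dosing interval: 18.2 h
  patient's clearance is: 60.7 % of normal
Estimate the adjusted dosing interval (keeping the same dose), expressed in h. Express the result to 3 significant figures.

30.0 h

To keep the same average steady-state level, dosing rate must scale with clearance.
CL ratio = 60.7 / 100 = 0.6070
New interval (same dose) = 18.2 / 0.6070 = 29.98 h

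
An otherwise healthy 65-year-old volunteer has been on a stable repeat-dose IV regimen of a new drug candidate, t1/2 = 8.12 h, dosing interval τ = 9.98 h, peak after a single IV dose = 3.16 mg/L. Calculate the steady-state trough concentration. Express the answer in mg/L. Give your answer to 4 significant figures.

2.351 mg/L

k = ln2 / t½ = 0.693147 / 8.12 = 0.08536 h⁻¹
e^(−kτ) = e^(−0.08536 × 9.98) = 0.4266
Accumulation ratio R = 1 / (1 − e^(−kτ)) = 1 / (1 − 0.4266) = 1.744
Steady-state trough = C₀ × R × e^(−kτ) = 3.16 × 1.744 × 0.4266 = 2.351 mg/L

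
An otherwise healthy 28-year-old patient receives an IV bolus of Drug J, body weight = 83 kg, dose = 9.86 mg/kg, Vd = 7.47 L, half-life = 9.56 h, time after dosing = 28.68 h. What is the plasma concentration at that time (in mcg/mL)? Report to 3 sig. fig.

Total dose = 9.86 × 83 = 818.4 mg
C₀ = Dose / Vd = 818.4 / 7.47 = 109.6 mg/L
k = ln2 / t½ = 0.693147 / 9.56 = 0.07250 h⁻¹
t / t½ = 28.68 / 9.56 = 3 half-lives
C = C₀ × (1/2)^3 = 109.6 × 0.1250 = 13.70 mg/L
(13.70 mg/L = 13.70 mcg/mL)

13.7 mcg/mL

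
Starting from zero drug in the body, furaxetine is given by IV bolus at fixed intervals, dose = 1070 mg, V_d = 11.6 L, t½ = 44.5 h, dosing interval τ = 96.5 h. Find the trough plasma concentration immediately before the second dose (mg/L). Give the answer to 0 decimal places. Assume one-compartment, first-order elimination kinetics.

C₀ per dose = Dose / Vd = 1070 / 11.6 = 92.24 mg/L
k = ln2 / t½ = 0.693147 / 44.5 = 0.01558 h⁻¹
Fraction remaining after one interval: r = e^(−kτ) = e^(−0.01558 × 96.5) = 0.2224
Before dose 2, 1 dose has been given (aged 1τ).
C_trough = C₀ × r = 92.24 × 0.2224 = 20.51 mg/L

21 mg/L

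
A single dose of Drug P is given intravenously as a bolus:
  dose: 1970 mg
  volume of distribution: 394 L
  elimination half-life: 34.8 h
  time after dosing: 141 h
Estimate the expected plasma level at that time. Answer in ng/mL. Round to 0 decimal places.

301 ng/mL

C₀ = Dose / Vd = 1970 / 394 = 5.000 mg/L
k = ln2 / t½ = 0.693147 / 34.8 = 0.01992 h⁻¹
C = C₀ · e^(−k·t) = 5.000 × e^(−0.01992 × 141)
  = 5.000 × 0.06028 = 0.3014 mg/L
Convert: 0.3014 mg/L × 1000 = 301.4 ng/mL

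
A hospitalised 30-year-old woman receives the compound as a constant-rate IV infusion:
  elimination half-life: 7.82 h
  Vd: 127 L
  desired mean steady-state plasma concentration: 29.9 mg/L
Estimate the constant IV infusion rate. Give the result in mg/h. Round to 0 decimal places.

k = ln2 / t½ = 0.693147 / 7.82 = 0.08864 h⁻¹
CL = k × Vd = 0.08864 × 127 = 11.26 L/h
At steady state, infusion rate R₀ = Css × CL = 29.9 × 11.26 = 336.7 mg/h

337 mg/h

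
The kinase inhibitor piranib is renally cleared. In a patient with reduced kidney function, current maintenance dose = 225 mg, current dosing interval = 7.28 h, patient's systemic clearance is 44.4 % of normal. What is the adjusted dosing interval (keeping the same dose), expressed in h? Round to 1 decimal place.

To keep the same average steady-state level, dosing rate must scale with clearance.
CL ratio = 44.4 / 100 = 0.4440
New interval (same dose) = 7.28 / 0.4440 = 16.40 h

16.4 h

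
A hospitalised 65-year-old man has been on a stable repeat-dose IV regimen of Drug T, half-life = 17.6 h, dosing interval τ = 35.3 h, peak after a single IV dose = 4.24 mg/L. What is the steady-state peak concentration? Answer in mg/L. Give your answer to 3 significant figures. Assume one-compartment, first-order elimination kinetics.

5.65 mg/L

k = ln2 / t½ = 0.693147 / 17.6 = 0.03938 h⁻¹
e^(−kτ) = e^(−0.03938 × 35.3) = 0.2490
Accumulation ratio R = 1 / (1 − e^(−kτ)) = 1 / (1 − 0.2490) = 1.332
Steady-state peak = C₀ × R = 4.24 × 1.332 = 5.648 mg/L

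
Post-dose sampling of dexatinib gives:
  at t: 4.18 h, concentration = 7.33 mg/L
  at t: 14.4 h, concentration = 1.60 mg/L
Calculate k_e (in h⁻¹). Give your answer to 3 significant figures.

0.149 h⁻¹

k = ln(C₁/C₂) / (t₂ − t₁) = ln(7.33/1.60) / (14.4 − 4.18)
  = 1.522 / 10.22 = 0.1489 h⁻¹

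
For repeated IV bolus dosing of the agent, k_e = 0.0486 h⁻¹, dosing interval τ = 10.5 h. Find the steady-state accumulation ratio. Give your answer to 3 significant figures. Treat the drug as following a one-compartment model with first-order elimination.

2.50

e^(−kτ) = e^(−0.04860 × 10.5) = 0.6003
Accumulation ratio R = 1 / (1 − e^(−kτ)) = 1 / (1 − 0.6003) = 2.502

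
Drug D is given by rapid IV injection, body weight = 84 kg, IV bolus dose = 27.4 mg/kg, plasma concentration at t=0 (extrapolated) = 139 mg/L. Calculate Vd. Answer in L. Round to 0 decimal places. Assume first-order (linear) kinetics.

17 L

Dose = 27.4 × 84 = 2302 mg
Vd = Dose / C₀ = 2302 / 139 = 16.56 L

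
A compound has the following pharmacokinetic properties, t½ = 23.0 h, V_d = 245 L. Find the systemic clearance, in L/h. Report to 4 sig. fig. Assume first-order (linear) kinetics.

k = ln2 / t½ = 0.693147 / 23.0 = 0.03014 h⁻¹
CL = k × Vd = 0.03014 × 245 = 7.384 L/h

7.384 L/h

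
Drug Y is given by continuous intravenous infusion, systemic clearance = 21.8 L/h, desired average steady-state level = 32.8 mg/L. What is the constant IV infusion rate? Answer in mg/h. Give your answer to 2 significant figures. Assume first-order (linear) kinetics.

At steady state, infusion rate R₀ = Css × CL = 32.8 × 21.80 = 715.0 mg/h

720 mg/h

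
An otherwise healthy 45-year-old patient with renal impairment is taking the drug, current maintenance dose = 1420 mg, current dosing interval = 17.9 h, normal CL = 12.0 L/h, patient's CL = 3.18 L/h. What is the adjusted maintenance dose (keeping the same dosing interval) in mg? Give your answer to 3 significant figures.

To keep the same average steady-state level, dosing rate must scale with clearance.
CL ratio = 3.18 / 12.0 = 0.2650
New dose (same interval) = 1420 × 0.2650 = 376.3 mg

376 mg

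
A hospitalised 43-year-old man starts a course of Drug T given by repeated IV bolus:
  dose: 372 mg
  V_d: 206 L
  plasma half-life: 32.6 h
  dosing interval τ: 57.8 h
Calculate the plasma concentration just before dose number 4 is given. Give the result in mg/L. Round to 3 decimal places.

0.728 mg/L

C₀ per dose = Dose / Vd = 372 / 206 = 1.806 mg/L
k = ln2 / t½ = 0.693147 / 32.6 = 0.02126 h⁻¹
Fraction remaining after one interval: r = e^(−kτ) = e^(−0.02126 × 57.8) = 0.2926
Before dose 4, 3 doses have been given (aged 1τ, 2τ, 3τ).
C_trough = C₀ × (r + r² + … + r^3) = C₀ × r(1−r^3)/(1−r)
        = 1.806 × 0.2926 × (1 − 0.02505) / (1 − 0.2926) = 0.7283 mg/L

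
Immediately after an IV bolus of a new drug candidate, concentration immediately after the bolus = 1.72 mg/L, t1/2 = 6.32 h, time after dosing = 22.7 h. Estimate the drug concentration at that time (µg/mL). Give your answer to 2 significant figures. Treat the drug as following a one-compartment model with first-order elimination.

k = ln2 / t½ = 0.693147 / 6.32 = 0.1097 h⁻¹
C = C₀ · e^(−k·t) = 1.720 × e^(−0.1097 × 22.7)
  = 1.720 × 0.08289 = 0.1426 mg/L
(0.1426 mg/L = 0.1426 µg/mL)

0.14 µg/mL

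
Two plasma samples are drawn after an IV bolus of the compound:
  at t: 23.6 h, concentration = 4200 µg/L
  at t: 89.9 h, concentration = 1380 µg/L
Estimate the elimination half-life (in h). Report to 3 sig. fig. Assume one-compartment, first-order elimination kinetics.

k = ln(C₁/C₂) / (t₂ − t₁) = ln(4200/1380) / (89.9 − 23.6)
  = 1.113 / 66.30 = 0.01679 h⁻¹
t½ = ln2 / k = 0.693147 / 0.01679 = 41.28 h

41.3 h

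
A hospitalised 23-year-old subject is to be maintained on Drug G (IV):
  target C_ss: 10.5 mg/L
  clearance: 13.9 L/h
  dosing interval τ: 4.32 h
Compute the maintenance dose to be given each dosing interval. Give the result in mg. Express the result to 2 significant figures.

At steady state, Dose/τ = Css × CL.
Dose = Css × CL × τ = 10.5 × 13.90 × 4.32 = 630.5 mg

630 mg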